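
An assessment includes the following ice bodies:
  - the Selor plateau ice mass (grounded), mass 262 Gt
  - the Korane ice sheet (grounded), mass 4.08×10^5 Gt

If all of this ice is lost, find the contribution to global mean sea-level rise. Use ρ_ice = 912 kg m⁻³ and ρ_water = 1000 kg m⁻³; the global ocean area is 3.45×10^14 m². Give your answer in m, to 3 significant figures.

Selor: 262 Gt = 2.620×10^14 kg; dividing by ρ_w = 1000 kg m⁻³ gives 2.620×10^11 m³ of water.
Korane: 4.08×10^5 Gt = 4.080×10^17 kg; dividing by ρ_w = 1000 kg m⁻³ gives 4.080×10^14 m³ of water.
Total added water ≈ 4.083×10^14 m³ over 3.45×10^14 m² → Δh = 1.18 m.

≈ 1.18 m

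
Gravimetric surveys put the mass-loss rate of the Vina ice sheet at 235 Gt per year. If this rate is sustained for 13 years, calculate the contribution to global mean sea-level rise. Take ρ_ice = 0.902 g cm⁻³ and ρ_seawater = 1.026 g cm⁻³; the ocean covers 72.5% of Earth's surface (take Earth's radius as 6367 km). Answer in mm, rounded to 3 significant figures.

Total mass lost = 235 Gt/yr × 13 yr = 3055 Gt = 3.055×10^15 kg.
ρ_w = 1.026 g cm⁻³ = 1026 kg m⁻³, so water volume = 3.055×10^15 / 1026 = 2.978×10^12 m³.
Δh = 2.978×10^12 / 3.69×10^14 = 8.06×10^-3 m = 8.06 mm.

≈ 8.06 mm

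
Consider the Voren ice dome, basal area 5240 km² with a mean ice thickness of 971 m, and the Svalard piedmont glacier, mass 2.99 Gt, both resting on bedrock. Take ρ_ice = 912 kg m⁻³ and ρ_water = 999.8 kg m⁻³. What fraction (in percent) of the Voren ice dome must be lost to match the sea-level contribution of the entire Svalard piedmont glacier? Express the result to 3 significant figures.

Equal sea-level rise means equal mass of meltwater, i.e. equal mass of ice lost.
Ice mass of Svalard: 2.990×10^12 kg; ice mass of Voren: 4.640×10^15 kg.
Fraction required = 2.990×10^12 / 4.640×10^15 = 6.44×10^-4 → 0.0644 %.

≈ 0.0644 %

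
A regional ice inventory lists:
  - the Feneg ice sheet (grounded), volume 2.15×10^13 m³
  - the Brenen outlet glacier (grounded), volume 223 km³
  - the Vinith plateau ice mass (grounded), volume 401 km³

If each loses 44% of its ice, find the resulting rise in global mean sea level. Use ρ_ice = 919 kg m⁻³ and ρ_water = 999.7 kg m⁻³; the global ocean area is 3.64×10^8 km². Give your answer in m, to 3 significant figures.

≈ 0.0246 m

Feneg: 0.44 × 2.15×10^13 m³ × (919/999.7) = 8.696×10^12 m³ of water.
Brenen: 0.44 × 223 km³ × (919/999.7) = 90.20 km³ of water.
Vinith: 0.44 × 401 km³ × (919/999.7) = 162.2 km³ of water.
Total added water ≈ 8.949×10^12 m³ over 3.64×10^14 m² → Δh = 0.0246 m.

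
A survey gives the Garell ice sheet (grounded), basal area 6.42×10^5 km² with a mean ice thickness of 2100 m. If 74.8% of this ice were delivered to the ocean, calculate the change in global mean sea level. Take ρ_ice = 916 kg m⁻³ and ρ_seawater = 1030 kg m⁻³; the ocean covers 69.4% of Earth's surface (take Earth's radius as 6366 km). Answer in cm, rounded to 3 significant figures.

Garell: ice volume = 6.42×10^5 km² × 2100 m = 1.348×10^6 km³; 0.748 × 1.348×10^6 × (916/1030) = 8.968×10^5 km³ of water.
Spread over 3.53×10^14 m² of ocean, Δh = 8.968×10^14 / 3.53×10^14 = 2.54 m = 254 cm.

≈ 254 cm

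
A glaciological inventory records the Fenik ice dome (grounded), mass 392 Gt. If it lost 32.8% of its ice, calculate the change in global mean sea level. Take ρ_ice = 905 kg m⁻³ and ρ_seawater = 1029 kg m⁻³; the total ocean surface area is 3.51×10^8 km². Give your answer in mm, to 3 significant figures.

Fenik: 0.328 × 392 Gt = 1.286×10^14 kg; dividing by ρ_w = 1029 kg m⁻³ gives 1.250×10^11 m³ of water.
Spread over 3.51×10^14 m² of ocean, Δh = 1.250×10^11 / 3.51×10^14 = 3.56×10^-4 m = 0.356 mm.

≈ 0.356 mm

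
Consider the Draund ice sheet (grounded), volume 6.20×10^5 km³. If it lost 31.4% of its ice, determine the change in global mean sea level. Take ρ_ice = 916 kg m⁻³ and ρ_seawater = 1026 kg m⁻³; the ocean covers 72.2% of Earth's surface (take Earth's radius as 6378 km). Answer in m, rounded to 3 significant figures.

≈ 0.471 m

Draund: 0.314 × 6.20×10^5 km³ × (916/1026) = 1.738×10^5 km³ of water.
Spread over 3.69×10^14 m² of ocean, Δh = 1.738×10^14 / 3.69×10^14 = 0.471 m.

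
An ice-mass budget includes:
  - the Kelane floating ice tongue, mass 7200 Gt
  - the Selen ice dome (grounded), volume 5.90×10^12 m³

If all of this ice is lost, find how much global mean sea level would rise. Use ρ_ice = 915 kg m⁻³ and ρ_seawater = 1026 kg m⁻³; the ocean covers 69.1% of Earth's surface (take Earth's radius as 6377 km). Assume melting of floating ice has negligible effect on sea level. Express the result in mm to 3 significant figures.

The Kelane floating ice tongue is floating and already displaces its own weight of water, so its melt adds essentially nothing to sea level.
Selen: 5.90×10^12 m³ × (915/1026) = 5.262×10^12 m³ of water.
Total added water ≈ 5.262×10^12 m³ over 3.53×10^14 m² → Δh = 0.0149 m = 14.9 mm.

≈ 14.9 mm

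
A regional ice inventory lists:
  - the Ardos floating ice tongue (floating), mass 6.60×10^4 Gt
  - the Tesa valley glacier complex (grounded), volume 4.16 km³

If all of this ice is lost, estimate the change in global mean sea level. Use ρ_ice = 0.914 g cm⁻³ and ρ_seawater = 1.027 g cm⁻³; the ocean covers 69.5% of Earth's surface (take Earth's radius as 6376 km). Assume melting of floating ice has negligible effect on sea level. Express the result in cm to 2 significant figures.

≈ 1.0×10^-3 cm

The Ardos floating ice tongue is floating and already displaces its own weight of water, so its melt adds essentially nothing to sea level.
Tesa: 4.16 km³ × (914/1027) = 3.702 km³ of water.
Total added water ≈ 3.702×10^9 m³ over 3.55×10^14 m² → Δh = 1.04×10^-5 m = 1.0×10^-3 cm.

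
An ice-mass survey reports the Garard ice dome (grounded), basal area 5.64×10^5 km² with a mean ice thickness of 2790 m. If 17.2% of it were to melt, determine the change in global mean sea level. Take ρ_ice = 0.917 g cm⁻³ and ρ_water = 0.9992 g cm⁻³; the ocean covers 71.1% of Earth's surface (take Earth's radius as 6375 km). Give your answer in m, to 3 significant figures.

≈ 0.684 m

Garard: ice volume = 5.64×10^5 km² × 2790 m = 1.574×10^6 km³; 0.172 × 1.574×10^6 × (917/999.2) = 2.484×10^5 km³ of water.
Spread over 3.63×10^14 m² of ocean, Δh = 2.484×10^14 / 3.63×10^14 = 0.684 m.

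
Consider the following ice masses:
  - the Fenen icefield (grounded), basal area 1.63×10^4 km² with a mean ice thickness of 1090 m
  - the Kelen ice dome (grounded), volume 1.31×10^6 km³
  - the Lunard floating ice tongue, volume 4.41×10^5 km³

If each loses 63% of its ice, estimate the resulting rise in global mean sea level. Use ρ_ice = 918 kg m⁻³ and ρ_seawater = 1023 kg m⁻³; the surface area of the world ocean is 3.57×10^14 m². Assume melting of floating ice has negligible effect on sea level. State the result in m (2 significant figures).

≈ 2.1 m

Fenen: ice volume = 1.63×10^4 km² × 1090 m = 1.777×10^4 km³; 0.63 × 1.777×10^4 × (918/1023) = 1.004×10^4 km³ of water.
Kelen: 0.63 × 1.31×10^6 km³ × (918/1023) = 7.406×10^5 km³ of water.
The Lunard floating ice tongue is floating and already displaces its own weight of water, so its melt adds essentially nothing to sea level.
Total added water ≈ 7.506×10^14 m³ over 3.57×10^14 m² → Δh = 2.10 m.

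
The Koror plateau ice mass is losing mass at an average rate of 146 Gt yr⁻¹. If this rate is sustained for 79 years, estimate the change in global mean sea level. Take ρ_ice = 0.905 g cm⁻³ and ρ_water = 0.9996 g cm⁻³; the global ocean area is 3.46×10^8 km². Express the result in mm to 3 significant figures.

≈ 33.3 mm

Total mass lost = 146 Gt/yr × 79 yr = 1.153×10^4 Gt = 1.153×10^16 kg.
ρ_w = 0.9996 g cm⁻³ = 999.6 kg m⁻³, so water volume = 1.153×10^16 / 999.6 = 1.154×10^13 m³.
Δh = 1.154×10^13 / 3.46×10^14 = 0.0333 m = 33.3 mm.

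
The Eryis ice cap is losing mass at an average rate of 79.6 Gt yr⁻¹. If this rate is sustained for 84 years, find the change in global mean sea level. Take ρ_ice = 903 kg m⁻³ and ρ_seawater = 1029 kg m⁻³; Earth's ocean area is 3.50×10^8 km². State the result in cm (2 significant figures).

≈ 1.9 cm

Total mass lost = 79.6 Gt/yr × 84 yr = 6686 Gt = 6.686×10^15 kg.
ρ_w = 1029 kg m⁻³, so water volume = 6.686×10^15 / 1029 = 6.498×10^12 m³.
Δh = 6.498×10^12 / 3.50×10^14 = 0.0186 m = 1.9 cm.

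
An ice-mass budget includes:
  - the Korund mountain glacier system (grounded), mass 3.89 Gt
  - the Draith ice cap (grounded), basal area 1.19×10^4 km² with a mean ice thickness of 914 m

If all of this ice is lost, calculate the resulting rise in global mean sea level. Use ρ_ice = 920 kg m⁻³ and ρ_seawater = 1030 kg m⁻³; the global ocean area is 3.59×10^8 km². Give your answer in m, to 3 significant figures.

Korund: 3.89 Gt = 3.890×10^12 kg; dividing by ρ_w = 1030 kg m⁻³ gives 3.777×10^9 m³ of water.
Draith: ice volume = 1.19×10^4 km² × 914 m = 1.088×10^4 km³; 1.088×10^4 × (920/1030) = 9715 km³ of water.
Total added water ≈ 9.719×10^12 m³ over 3.59×10^14 m² → Δh = 0.0271 m.

≈ 0.0271 m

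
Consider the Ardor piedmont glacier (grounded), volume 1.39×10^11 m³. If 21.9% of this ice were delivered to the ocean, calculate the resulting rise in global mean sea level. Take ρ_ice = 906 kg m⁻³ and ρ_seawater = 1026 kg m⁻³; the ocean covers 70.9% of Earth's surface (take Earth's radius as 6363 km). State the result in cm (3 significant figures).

≈ 7.45×10^-3 cm

Ardor: 0.219 × 1.39×10^11 m³ × (906/1026) = 2.688×10^10 m³ of water.
Spread over 3.61×10^14 m² of ocean, Δh = 2.688×10^10 / 3.61×10^14 = 7.45×10^-5 m = 7.45×10^-3 cm.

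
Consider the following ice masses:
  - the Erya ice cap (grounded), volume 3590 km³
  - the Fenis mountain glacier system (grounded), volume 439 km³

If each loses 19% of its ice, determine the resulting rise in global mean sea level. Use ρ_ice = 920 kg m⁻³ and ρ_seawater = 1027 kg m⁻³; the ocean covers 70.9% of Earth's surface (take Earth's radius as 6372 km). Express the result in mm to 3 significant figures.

Erya: 0.19 × 3590 km³ × (920/1027) = 611.0 km³ of water.
Fenis: 0.19 × 439 km³ × (920/1027) = 74.72 km³ of water.
Total added water ≈ 6.858×10^11 m³ over 3.62×10^14 m² → Δh = 1.90×10^-3 m = 1.90 mm.

≈ 1.90 mm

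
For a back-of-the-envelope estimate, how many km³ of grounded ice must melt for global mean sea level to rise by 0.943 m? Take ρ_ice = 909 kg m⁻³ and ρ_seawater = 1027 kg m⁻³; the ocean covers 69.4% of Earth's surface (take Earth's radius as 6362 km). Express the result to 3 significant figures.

≈ 3.76×10^5 km³

Required water volume = Δh × A = 0.943 m × 3.53×10^14 m² = 3.329×10^14 m³ = 3.329×10^5 km³.
Ice volume = water volume × ρ_w/ρ_ice = 3.329×10^5 × 1027/909 = 3.76×10^5 km³.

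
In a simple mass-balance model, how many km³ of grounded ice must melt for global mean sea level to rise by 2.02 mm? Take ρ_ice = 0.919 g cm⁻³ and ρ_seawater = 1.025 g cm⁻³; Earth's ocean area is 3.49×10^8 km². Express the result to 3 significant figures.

≈ 786 km³

Required water volume = Δh × A = 0.00202 m × 3.49×10^14 m² = 7.050×10^11 m³ = 705.0 km³.
Ice volume = water volume × ρ_w/ρ_ice = 705.0 × 1025/919 = 786 km³.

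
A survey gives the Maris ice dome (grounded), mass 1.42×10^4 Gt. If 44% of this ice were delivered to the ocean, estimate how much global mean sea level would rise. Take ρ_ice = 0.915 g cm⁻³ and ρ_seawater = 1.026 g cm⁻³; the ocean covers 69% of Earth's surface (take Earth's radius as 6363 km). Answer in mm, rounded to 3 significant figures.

≈ 17.3 mm

Maris: 0.44 × 1.42×10^4 Gt = 6.248×10^15 kg; dividing by ρ_w = 1.026 g cm⁻³ = 1026 kg m⁻³ gives 6.090×10^12 m³ of water.
Spread over 3.51×10^14 m² of ocean, Δh = 6.090×10^12 / 3.51×10^14 = 0.0173 m = 17.3 mm.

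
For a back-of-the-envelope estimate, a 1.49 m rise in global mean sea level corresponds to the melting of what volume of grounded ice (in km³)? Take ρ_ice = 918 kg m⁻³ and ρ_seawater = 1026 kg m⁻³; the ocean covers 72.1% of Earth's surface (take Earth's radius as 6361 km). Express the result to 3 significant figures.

Required water volume = Δh × A = 1.49 m × 3.67×10^14 m² = 5.462×10^14 m³ = 5.462×10^5 km³.
Ice volume = water volume × ρ_w/ρ_ice = 5.462×10^5 × 1026/918 = 6.11×10^5 km³.

≈ 6.11×10^5 km³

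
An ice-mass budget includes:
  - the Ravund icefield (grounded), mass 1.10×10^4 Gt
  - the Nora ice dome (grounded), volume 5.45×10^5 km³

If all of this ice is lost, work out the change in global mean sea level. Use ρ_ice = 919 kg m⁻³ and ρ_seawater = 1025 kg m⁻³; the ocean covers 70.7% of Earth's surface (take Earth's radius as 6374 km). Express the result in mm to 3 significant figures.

Ravund: 1.10×10^4 Gt = 1.100×10^16 kg; dividing by ρ_w = 1025 kg m⁻³ gives 1.073×10^13 m³ of water.
Nora: 5.45×10^5 km³ × (919/1025) = 4.886×10^5 km³ of water.
Total added water ≈ 4.994×10^14 m³ over 3.61×10^14 m² → Δh = 1.38 m = 1380 mm.

≈ 1380 mm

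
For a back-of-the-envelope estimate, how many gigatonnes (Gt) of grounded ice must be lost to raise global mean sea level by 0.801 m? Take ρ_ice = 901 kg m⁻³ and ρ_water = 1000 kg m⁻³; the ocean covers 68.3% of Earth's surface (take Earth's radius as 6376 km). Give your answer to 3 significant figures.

≈ 2.79×10^5 Gt

Required water volume = Δh × A = 0.801 m × 3.49×10^14 m² = 2.795×10^14 m³.
ρ_w = 1000 kg m⁻³, so the mass of water = 2.795×10^14 m³ × 1000 kg m⁻³ = 2.795×10^17 kg = 2.79×10^5 Gt (and the same mass of ice, by conservation).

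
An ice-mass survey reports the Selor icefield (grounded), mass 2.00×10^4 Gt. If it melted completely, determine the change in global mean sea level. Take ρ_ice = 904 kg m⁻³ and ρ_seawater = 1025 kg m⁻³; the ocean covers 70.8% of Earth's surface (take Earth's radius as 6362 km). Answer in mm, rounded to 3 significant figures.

≈ 54.2 mm

Selor: 2.00×10^4 Gt = 2.000×10^16 kg; dividing by ρ_w = 1025 kg m⁻³ gives 1.951×10^13 m³ of water.
Spread over 3.60×10^14 m² of ocean, Δh = 1.951×10^13 / 3.60×10^14 = 0.0542 m = 54.2 mm.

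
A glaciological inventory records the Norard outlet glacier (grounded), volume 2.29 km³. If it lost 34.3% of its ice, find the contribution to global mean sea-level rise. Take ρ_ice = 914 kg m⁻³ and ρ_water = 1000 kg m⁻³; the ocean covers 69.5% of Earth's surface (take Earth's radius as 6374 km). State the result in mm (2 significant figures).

≈ 2.0×10^-3 mm

Norard: 0.343 × 2.29 km³ × (914/1000) = 0.7179 km³ of water.
Spread over 3.55×10^14 m² of ocean, Δh = 7.179×10^8 / 3.55×10^14 = 2.02×10^-6 m = 2.0×10^-3 mm.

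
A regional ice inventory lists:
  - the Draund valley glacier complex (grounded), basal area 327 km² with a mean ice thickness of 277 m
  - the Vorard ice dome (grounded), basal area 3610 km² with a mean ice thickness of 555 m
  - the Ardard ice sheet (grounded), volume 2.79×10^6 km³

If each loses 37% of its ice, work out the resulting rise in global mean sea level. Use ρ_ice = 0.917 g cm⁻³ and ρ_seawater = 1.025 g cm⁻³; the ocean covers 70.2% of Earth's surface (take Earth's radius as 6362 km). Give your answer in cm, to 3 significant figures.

≈ 259 cm

Draund: ice volume = 327 km² × 277 m = 90.58 km³; 0.37 × 90.58 × (917/1025) = 29.98 km³ of water.
Vorard: ice volume = 3610 km² × 555 m = 2004 km³; 0.37 × 2004 × (917/1025) = 663.2 km³ of water.
Ardard: 0.37 × 2.79×10^6 km³ × (917/1025) = 9.235×10^5 km³ of water.
Total added water ≈ 9.242×10^14 m³ over 3.57×10^14 m² → Δh = 2.59 m = 259 cm.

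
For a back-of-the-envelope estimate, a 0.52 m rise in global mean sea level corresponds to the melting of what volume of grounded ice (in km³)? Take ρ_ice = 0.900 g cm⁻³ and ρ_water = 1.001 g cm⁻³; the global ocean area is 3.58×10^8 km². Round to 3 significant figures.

≈ 2.07×10^5 km³

Required water volume = Δh × A = 0.52 m × 3.58×10^14 m² = 1.862×10^14 m³ = 1.862×10^5 km³.
Ice volume = water volume × ρ_w/ρ_ice = 1.862×10^5 × 1001/900 = 2.07×10^5 km³.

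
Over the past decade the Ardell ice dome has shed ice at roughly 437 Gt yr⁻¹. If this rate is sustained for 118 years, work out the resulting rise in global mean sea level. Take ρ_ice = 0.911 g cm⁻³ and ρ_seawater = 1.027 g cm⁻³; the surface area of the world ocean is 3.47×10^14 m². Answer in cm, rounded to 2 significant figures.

≈ 14 cm

Total mass lost = 437 Gt/yr × 118 yr = 5.157×10^4 Gt = 5.157×10^16 kg.
ρ_w = 1.027 g cm⁻³ = 1027 kg m⁻³, so water volume = 5.157×10^16 / 1027 = 5.021×10^13 m³.
Δh = 5.021×10^13 / 3.47×10^14 = 0.145 m = 14 cm.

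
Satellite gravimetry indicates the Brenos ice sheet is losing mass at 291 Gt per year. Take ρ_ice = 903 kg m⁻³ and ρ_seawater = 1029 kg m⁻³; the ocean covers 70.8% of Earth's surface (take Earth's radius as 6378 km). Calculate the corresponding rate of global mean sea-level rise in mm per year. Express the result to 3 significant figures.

ρ_w = 1029 kg m⁻³. Annual water volume added = 291 Gt / ρ_w = 2.910×10^14 kg / 1029 kg m⁻³ = 2.828×10^11 m³.
Δh per year = 2.828×10^11 / 3.62×10^14 = 7.81×10^-4 m = 0.781 mm.

≈ 0.781 mm/yr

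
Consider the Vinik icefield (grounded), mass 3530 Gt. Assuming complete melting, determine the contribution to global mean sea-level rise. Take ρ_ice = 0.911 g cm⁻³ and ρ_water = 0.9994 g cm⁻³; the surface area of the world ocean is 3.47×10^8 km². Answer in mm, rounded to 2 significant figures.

Vinik: 3530 Gt = 3.530×10^15 kg; dividing by ρ_w = 0.9994 g cm⁻³ = 999.4 kg m⁻³ gives 3.532×10^12 m³ of water.
Spread over 3.47×10^14 m² of ocean, Δh = 3.532×10^12 / 3.47×10^14 = 0.0102 m = 10 mm.

≈ 10 mm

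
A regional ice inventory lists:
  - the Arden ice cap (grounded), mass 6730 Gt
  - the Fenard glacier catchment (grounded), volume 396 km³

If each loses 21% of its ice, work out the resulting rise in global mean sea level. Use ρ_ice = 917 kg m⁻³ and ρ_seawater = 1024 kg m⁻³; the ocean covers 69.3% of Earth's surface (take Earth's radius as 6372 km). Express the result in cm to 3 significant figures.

Arden: 0.21 × 6730 Gt = 1.413×10^15 kg; dividing by ρ_w = 1024 kg m⁻³ gives 1.380×10^12 m³ of water.
Fenard: 0.21 × 396 km³ × (917/1024) = 74.47 km³ of water.
Total added water ≈ 1.455×10^12 m³ over 3.54×10^14 m² → Δh = 4.11×10^-3 m = 0.411 cm.

≈ 0.411 cm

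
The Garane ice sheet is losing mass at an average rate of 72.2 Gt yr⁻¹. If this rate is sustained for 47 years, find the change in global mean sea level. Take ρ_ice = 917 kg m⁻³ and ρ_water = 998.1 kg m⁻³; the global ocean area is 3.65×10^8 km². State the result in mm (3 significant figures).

Total mass lost = 72.2 Gt/yr × 47 yr = 3393 Gt = 3.393×10^15 kg.
ρ_w = 998.1 kg m⁻³, so water volume = 3.393×10^15 / 998.1 = 3.400×10^12 m³.
Δh = 3.400×10^12 / 3.65×10^14 = 9.31×10^-3 m = 9.31 mm.

≈ 9.31 mm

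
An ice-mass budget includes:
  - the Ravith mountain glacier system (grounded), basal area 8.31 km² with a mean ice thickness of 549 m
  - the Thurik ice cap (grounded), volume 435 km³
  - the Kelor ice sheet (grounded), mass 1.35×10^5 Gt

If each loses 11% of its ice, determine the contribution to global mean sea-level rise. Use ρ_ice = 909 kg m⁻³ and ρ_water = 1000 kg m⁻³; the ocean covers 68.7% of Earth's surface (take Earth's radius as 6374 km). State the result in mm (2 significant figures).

≈ 42 mm

Ravith: ice volume = 8.31 km² × 549 m = 4.562 km³; 0.11 × 4.562 × (909/1000) = 0.4562 km³ of water.
Thurik: 0.11 × 435 km³ × (909/1000) = 43.50 km³ of water.
Kelor: 0.11 × 1.35×10^5 Gt = 1.485×10^16 kg; dividing by ρ_w = 1000 kg m⁻³ gives 1.485×10^13 m³ of water.
Total added water ≈ 1.489×10^13 m³ over 3.51×10^14 m² → Δh = 0.0425 m = 42 mm.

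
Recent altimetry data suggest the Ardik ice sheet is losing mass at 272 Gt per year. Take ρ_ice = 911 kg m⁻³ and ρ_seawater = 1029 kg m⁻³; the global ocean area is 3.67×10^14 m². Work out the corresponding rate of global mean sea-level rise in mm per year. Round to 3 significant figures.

ρ_w = 1029 kg m⁻³. Annual water volume added = 272 Gt / ρ_w = 2.720×10^14 kg / 1029 kg m⁻³ = 2.643×10^11 m³.
Δh per year = 2.643×10^11 / 3.67×10^14 = 7.20×10^-4 m = 0.720 mm.

≈ 0.720 mm/yr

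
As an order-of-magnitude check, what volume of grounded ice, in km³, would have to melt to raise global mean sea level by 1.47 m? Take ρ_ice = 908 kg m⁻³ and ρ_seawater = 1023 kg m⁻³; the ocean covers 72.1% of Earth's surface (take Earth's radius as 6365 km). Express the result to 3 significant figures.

≈ 6.08×10^5 km³

Required water volume = Δh × A = 1.47 m × 3.67×10^14 m² = 5.396×10^14 m³ = 5.396×10^5 km³.
Ice volume = water volume × ρ_w/ρ_ice = 5.396×10^5 × 1023/908 = 6.08×10^5 km³.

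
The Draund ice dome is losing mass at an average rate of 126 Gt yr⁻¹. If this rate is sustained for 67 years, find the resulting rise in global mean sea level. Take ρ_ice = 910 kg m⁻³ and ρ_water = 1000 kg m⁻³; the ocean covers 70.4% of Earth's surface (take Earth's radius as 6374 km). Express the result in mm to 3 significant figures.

Total mass lost = 126 Gt/yr × 67 yr = 8442 Gt = 8.442×10^15 kg.
ρ_w = 1000 kg m⁻³, so water volume = 8.442×10^15 / 1000 = 8.442×10^12 m³.
Δh = 8.442×10^12 / 3.59×10^14 = 0.0235 m = 23.5 mm.

≈ 23.5 mm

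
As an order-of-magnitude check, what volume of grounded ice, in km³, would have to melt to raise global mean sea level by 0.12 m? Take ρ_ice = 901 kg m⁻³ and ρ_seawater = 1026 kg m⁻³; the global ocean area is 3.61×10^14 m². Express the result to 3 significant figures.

≈ 4.93×10^4 km³

Required water volume = Δh × A = 0.12 m × 3.61×10^14 m² = 4.332×10^13 m³ = 4.332×10^4 km³.
Ice volume = water volume × ρ_w/ρ_ice = 4.332×10^4 × 1026/901 = 4.93×10^4 km³.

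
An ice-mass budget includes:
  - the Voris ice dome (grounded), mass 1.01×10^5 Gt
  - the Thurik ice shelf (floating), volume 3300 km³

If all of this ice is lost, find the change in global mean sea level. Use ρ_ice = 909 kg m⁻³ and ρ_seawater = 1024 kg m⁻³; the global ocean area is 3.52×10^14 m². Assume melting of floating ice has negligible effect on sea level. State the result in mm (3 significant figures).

≈ 280 mm

Voris: 1.01×10^5 Gt = 1.010×10^17 kg; dividing by ρ_w = 1024 kg m⁻³ gives 9.863×10^13 m³ of water.
The Thurik ice shelf is floating and already displaces its own weight of water, so its melt adds essentially nothing to sea level.
Total added water ≈ 9.863×10^13 m³ over 3.52×10^14 m² → Δh = 0.280 m = 280 mm.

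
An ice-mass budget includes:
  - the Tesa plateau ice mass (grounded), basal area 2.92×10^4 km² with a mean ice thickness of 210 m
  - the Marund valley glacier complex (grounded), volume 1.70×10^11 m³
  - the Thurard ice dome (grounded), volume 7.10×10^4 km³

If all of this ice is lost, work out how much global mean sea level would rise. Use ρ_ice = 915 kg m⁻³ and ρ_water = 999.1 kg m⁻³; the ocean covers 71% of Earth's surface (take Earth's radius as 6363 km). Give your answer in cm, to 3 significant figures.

Tesa: ice volume = 2.92×10^4 km² × 210 m = 6132 km³; 6132 × (915/999.1) = 5616 km³ of water.
Marund: 1.70×10^11 m³ × (915/999.1) = 1.557×10^11 m³ of water.
Thurard: 7.10×10^4 km³ × (915/999.1) = 6.502×10^4 km³ of water.
Total added water ≈ 7.080×10^13 m³ over 3.61×10^14 m² → Δh = 0.196 m = 19.6 cm.

≈ 19.6 cm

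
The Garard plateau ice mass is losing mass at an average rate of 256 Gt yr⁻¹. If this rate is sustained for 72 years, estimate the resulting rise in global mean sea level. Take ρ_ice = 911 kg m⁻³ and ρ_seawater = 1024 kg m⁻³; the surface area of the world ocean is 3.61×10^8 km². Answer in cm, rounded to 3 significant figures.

≈ 4.99 cm

Total mass lost = 256 Gt/yr × 72 yr = 1.843×10^4 Gt = 1.843×10^16 kg.
ρ_w = 1024 kg m⁻³, so water volume = 1.843×10^16 / 1024 = 1.800×10^13 m³.
Δh = 1.800×10^13 / 3.61×10^14 = 0.0499 m = 4.99 cm.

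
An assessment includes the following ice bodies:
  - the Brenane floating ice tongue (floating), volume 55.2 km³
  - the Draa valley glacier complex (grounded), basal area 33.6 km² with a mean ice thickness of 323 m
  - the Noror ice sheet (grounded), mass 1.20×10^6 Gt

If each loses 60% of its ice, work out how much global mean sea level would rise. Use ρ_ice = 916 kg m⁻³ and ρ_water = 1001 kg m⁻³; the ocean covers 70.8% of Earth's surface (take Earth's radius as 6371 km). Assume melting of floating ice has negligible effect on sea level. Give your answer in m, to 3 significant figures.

≈ 1.99 m

The Brenane floating ice tongue is floating and already displaces its own weight of water, so its melt adds essentially nothing to sea level.
Draa: ice volume = 33.6 km² × 323 m = 10.85 km³; 0.6 × 10.85 × (916/1001) = 5.959 km³ of water.
Noror: 0.6 × 1.20×10^6 Gt = 7.200×10^17 kg; dividing by ρ_w = 1001 kg m⁻³ gives 7.193×10^14 m³ of water.
Total added water ≈ 7.193×10^14 m³ over 3.61×10^14 m² → Δh = 1.99 m.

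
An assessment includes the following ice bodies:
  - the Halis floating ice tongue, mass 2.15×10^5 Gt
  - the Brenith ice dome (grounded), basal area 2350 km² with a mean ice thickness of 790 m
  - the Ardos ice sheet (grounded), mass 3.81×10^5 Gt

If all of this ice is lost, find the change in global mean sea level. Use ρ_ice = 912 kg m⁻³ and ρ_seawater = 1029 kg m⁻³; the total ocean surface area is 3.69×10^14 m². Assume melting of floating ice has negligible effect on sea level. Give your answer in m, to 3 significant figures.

The Halis floating ice tongue is floating and already displaces its own weight of water, so its melt adds essentially nothing to sea level.
Brenith: ice volume = 2350 km² × 790 m = 1856 km³; 1856 × (912/1029) = 1645 km³ of water.
Ardos: 3.81×10^5 Gt = 3.810×10^17 kg; dividing by ρ_w = 1029 kg m⁻³ gives 3.703×10^14 m³ of water.
Total added water ≈ 3.719×10^14 m³ over 3.69×10^14 m² → Δh = 1.01 m.

≈ 1.01 m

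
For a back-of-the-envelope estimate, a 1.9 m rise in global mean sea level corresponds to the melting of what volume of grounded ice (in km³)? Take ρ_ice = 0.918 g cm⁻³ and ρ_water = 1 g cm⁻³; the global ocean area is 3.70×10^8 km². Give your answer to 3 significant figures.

≈ 7.66×10^5 km³

Required water volume = Δh × A = 1.9 m × 3.70×10^14 m² = 7.030×10^14 m³ = 7.030×10^5 km³.
Ice volume = water volume × ρ_w/ρ_ice = 7.030×10^5 × 1000/918 = 7.66×10^5 km³.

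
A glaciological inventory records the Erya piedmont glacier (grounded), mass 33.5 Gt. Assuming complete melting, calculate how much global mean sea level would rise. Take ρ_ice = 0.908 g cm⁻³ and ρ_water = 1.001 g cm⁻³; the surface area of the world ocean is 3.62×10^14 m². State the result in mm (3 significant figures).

≈ 0.0924 mm

Erya: 33.5 Gt = 3.350×10^13 kg; dividing by ρ_w = 1.001 g cm⁻³ = 1001 kg m⁻³ gives 3.347×10^10 m³ of water.
Spread over 3.62×10^14 m² of ocean, Δh = 3.347×10^10 / 3.62×10^14 = 9.24×10^-5 m = 0.0924 mm.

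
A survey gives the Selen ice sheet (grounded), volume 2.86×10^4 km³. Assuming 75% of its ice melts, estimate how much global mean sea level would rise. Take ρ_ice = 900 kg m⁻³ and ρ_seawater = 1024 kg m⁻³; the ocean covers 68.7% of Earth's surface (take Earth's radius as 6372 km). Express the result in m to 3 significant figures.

Selen: 0.75 × 2.86×10^4 km³ × (900/1024) = 1.885×10^4 km³ of water.
Spread over 3.51×10^14 m² of ocean, Δh = 1.885×10^13 / 3.51×10^14 = 0.0538 m.

≈ 0.0538 m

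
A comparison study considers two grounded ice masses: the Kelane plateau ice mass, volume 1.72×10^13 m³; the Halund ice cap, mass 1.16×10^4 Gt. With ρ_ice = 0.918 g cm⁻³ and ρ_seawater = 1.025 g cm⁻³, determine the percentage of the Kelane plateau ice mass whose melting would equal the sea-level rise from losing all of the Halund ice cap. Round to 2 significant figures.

Equal sea-level rise means equal mass of meltwater, i.e. equal mass of ice lost.
Ice mass of Halund: 1.160×10^16 kg; ice mass of Kelane: 1.579×10^16 kg.
Fraction required = 1.160×10^16 / 1.579×10^16 = 0.735 → 73 %.

≈ 73 %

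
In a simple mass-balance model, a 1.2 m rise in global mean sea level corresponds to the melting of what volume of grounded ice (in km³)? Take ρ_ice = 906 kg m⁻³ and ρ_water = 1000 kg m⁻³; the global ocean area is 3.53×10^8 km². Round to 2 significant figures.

Required water volume = Δh × A = 1.2 m × 3.53×10^14 m² = 4.236×10^14 m³ = 4.236×10^5 km³.
Ice volume = water volume × ρ_w/ρ_ice = 4.236×10^5 × 1000/906 = 4.7×10^5 km³.

≈ 4.7×10^5 km³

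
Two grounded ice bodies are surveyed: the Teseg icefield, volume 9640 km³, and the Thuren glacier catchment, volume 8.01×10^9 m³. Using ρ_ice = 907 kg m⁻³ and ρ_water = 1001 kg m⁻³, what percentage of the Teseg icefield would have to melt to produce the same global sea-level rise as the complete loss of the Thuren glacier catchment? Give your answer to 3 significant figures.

Equal sea-level rise means equal mass of meltwater, i.e. equal mass of ice lost.
Ice mass of Thuren: 7.265×10^12 kg; ice mass of Teseg: 8.743×10^15 kg.
Fraction required = 7.265×10^12 / 8.743×10^15 = 8.31×10^-4 → 0.0831 %.

≈ 0.0831 %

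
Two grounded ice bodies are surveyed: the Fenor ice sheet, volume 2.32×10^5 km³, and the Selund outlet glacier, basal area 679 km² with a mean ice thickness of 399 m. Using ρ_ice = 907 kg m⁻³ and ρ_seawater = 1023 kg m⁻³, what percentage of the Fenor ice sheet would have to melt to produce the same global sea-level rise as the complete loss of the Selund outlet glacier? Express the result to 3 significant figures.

Equal sea-level rise means equal mass of meltwater, i.e. equal mass of ice lost.
Ice mass of Selund: 2.457×10^14 kg; ice mass of Fenor: 2.104×10^17 kg.
Fraction required = 2.457×10^14 / 2.104×10^17 = 1.17×10^-3 → 0.117 %.

≈ 0.117 %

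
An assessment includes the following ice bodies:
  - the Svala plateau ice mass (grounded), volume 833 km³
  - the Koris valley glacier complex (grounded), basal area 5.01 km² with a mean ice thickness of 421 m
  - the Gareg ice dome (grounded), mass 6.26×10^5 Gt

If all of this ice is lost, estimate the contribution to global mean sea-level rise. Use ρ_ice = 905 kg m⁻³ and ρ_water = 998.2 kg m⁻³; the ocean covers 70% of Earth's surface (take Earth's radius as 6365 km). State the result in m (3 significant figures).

Svala: 833 km³ × (905/998.2) = 755.2 km³ of water.
Koris: ice volume = 5.01 km² × 421 m = 2.109 km³; 2.109 × (905/998.2) = 1.912 km³ of water.
Gareg: 6.26×10^5 Gt = 6.260×10^17 kg; dividing by ρ_w = 998.2 kg m⁻³ gives 6.271×10^14 m³ of water.
Total added water ≈ 6.279×10^14 m³ over 3.56×10^14 m² → Δh = 1.76 m.

≈ 1.76 m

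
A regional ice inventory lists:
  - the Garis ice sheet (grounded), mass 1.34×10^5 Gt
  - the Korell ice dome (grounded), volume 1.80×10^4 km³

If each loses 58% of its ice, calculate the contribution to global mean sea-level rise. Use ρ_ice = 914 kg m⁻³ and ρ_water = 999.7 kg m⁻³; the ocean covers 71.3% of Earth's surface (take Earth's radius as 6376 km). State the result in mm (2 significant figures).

≈ 240 mm

Garis: 0.58 × 1.34×10^5 Gt = 7.772×10^16 kg; dividing by ρ_w = 999.7 kg m⁻³ gives 7.774×10^13 m³ of water.
Korell: 0.58 × 1.80×10^4 km³ × (914/999.7) = 9545 km³ of water.
Total added water ≈ 8.729×10^13 m³ over 3.64×10^14 m² → Δh = 0.240 m = 240 mm.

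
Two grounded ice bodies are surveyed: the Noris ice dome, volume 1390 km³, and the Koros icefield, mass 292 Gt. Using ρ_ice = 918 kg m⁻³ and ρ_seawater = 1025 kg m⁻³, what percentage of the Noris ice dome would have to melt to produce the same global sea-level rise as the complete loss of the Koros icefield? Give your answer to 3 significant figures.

Equal sea-level rise means equal mass of meltwater, i.e. equal mass of ice lost.
Ice mass of Koros: 2.920×10^14 kg; ice mass of Noris: 1.276×10^15 kg.
Fraction required = 2.920×10^14 / 1.276×10^15 = 0.229 → 22.9 %.

≈ 22.9 %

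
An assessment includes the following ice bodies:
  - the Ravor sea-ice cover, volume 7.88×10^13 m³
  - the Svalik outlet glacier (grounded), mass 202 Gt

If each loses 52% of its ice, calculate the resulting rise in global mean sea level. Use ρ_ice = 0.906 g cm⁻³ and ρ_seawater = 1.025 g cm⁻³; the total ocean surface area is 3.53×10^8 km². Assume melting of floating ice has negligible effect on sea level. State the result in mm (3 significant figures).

≈ 0.290 mm

The Ravor sea-ice cover is floating and already displaces its own weight of water, so its melt adds essentially nothing to sea level.
Svalik: 0.52 × 202 Gt = 1.050×10^14 kg; dividing by ρ_w = 1.025 g cm⁻³ = 1025 kg m⁻³ gives 1.025×10^11 m³ of water.
Total added water ≈ 1.025×10^11 m³ over 3.53×10^14 m² → Δh = 2.90×10^-4 m = 0.290 mm.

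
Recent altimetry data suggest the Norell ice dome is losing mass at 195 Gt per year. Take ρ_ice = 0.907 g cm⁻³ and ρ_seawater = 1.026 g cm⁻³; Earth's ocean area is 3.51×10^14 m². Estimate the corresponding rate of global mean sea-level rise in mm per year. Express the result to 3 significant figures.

ρ_w = 1.026 g cm⁻³ = 1026 kg m⁻³. Annual water volume added = 195 Gt / ρ_w = 1.950×10^14 kg / 1026 kg m⁻³ = 1.901×10^11 m³.
Δh per year = 1.901×10^11 / 3.51×10^14 = 5.41×10^-4 m = 0.541 mm.

≈ 0.541 mm/yr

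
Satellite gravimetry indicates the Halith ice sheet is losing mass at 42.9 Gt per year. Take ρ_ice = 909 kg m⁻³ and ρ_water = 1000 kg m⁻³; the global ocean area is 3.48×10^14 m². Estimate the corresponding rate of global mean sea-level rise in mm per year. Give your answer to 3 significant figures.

≈ 0.123 mm/yr

ρ_w = 1000 kg m⁻³. Annual water volume added = 42.9 Gt / ρ_w = 4.290×10^13 kg / 1000 kg m⁻³ = 4.290×10^10 m³.
Δh per year = 4.290×10^10 / 3.48×10^14 = 1.23×10^-4 m = 0.123 mm.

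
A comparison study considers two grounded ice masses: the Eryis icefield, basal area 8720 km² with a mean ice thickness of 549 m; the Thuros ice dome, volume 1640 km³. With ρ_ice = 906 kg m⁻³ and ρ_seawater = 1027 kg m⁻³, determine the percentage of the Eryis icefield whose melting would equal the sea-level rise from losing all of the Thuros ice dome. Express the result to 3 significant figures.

Equal sea-level rise means equal mass of meltwater, i.e. equal mass of ice lost.
Ice mass of Thuros: 1.486×10^15 kg; ice mass of Eryis: 4.337×10^15 kg.
Fraction required = 1.486×10^15 / 4.337×10^15 = 0.343 → 34.3 %.

≈ 34.3 %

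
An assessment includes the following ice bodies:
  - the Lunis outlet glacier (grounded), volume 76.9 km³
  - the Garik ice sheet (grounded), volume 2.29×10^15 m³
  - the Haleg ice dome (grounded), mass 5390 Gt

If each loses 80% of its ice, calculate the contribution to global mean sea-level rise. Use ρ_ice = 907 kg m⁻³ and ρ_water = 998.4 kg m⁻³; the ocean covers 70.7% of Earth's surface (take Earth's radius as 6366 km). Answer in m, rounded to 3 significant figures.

≈ 4.63 m

Lunis: 0.8 × 76.9 km³ × (907/998.4) = 55.89 km³ of water.
Garik: 0.8 × 2.29×10^15 m³ × (907/998.4) = 1.664×10^15 m³ of water.
Haleg: 0.8 × 5390 Gt = 4.312×10^15 kg; dividing by ρ_w = 998.4 kg m⁻³ gives 4.319×10^12 m³ of water.
Total added water ≈ 1.669×10^15 m³ over 3.60×10^14 m² → Δh = 4.63 m.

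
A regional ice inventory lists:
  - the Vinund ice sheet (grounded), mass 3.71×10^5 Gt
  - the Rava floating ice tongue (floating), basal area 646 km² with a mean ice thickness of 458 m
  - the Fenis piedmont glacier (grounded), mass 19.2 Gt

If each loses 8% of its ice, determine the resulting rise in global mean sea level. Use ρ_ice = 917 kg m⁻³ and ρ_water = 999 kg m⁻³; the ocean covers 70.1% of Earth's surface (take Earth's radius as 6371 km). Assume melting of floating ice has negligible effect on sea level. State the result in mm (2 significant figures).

≈ 83 mm

Vinund: 0.08 × 3.71×10^5 Gt = 2.968×10^16 kg; dividing by ρ_w = 999 kg m⁻³ gives 2.971×10^13 m³ of water.
The Rava floating ice tongue is floating and already displaces its own weight of water, so its melt adds essentially nothing to sea level.
Fenis: 0.08 × 19.2 Gt = 1.536×10^12 kg; dividing by ρ_w = 999 kg m⁻³ gives 1.538×10^9 m³ of water.
Total added water ≈ 2.971×10^13 m³ over 3.58×10^14 m² → Δh = 0.0831 m = 83 mm.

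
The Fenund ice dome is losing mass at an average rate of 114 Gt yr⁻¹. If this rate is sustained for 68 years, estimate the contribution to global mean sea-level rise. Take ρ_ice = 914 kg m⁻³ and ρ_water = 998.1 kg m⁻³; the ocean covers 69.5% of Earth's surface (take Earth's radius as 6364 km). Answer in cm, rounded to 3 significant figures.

Total mass lost = 114 Gt/yr × 68 yr = 7752 Gt = 7.752×10^15 kg.
ρ_w = 998.1 kg m⁻³, so water volume = 7.752×10^15 / 998.1 = 7.767×10^12 m³.
Δh = 7.767×10^12 / 3.54×10^14 = 0.0220 m = 2.20 cm.

≈ 2.20 cm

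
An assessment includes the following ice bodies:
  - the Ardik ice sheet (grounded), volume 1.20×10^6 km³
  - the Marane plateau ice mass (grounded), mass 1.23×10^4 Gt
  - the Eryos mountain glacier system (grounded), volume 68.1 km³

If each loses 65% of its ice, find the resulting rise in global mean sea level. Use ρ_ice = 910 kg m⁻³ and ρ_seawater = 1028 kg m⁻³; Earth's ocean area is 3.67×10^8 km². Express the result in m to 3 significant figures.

≈ 1.90 m

Ardik: 0.65 × 1.20×10^6 km³ × (910/1028) = 6.905×10^5 km³ of water.
Marane: 0.65 × 1.23×10^4 Gt = 7.995×10^15 kg; dividing by ρ_w = 1028 kg m⁻³ gives 7.777×10^12 m³ of water.
Eryos: 0.65 × 68.1 km³ × (910/1028) = 39.18 km³ of water.
Total added water ≈ 6.983×10^14 m³ over 3.67×10^14 m² → Δh = 1.90 m.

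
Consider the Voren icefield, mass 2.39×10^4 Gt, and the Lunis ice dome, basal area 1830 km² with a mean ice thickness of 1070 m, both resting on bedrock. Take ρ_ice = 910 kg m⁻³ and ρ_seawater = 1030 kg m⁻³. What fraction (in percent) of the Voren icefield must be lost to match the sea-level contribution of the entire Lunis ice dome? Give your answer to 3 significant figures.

Equal sea-level rise means equal mass of meltwater, i.e. equal mass of ice lost.
Ice mass of Lunis: 1.782×10^15 kg; ice mass of Voren: 2.390×10^16 kg.
Fraction required = 1.782×10^15 / 2.390×10^16 = 0.0746 → 7.46 %.

≈ 7.46 %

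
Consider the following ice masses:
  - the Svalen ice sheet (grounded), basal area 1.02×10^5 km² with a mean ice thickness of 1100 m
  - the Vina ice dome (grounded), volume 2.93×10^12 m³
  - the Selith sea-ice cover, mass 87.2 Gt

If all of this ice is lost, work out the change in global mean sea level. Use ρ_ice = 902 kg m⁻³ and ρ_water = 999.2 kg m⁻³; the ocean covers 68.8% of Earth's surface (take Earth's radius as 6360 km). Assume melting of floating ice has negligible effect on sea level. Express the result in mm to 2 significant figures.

≈ 300 mm

Svalen: ice volume = 1.02×10^5 km² × 1100 m = 1.122×10^5 km³; 1.122×10^5 × (902/999.2) = 1.013×10^5 km³ of water.
Vina: 2.93×10^12 m³ × (902/999.2) = 2.645×10^12 m³ of water.
The Selith sea-ice cover is floating and already displaces its own weight of water, so its melt adds essentially nothing to sea level.
Total added water ≈ 1.039×10^14 m³ over 3.50×10^14 m² → Δh = 0.297 m = 300 mm.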